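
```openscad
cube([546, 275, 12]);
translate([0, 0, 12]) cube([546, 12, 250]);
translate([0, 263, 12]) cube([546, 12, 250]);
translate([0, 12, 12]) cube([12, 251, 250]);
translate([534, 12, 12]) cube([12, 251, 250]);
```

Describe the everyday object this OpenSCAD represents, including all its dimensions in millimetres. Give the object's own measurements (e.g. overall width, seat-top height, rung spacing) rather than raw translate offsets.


An open-topped rectangular box: outside dimensions 546×275×262 mm, with a uniform wall and base thickness of 12 mm. The base is a full 546×275 slab on the floor; four walls sit on top of the base. The front and back walls (the −y and +y sides) span the full width; the two side walls fit between them.


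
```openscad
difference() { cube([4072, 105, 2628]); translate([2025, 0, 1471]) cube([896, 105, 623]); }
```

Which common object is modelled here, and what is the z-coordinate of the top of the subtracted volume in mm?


A wall with a window opening. The window head height is 2094 mm.

A wall with a rectangular opening subtracted — a window. Sill at z = 1471, opening 623 mm tall, so the head is at 1471 + 623 = 2094 mm.


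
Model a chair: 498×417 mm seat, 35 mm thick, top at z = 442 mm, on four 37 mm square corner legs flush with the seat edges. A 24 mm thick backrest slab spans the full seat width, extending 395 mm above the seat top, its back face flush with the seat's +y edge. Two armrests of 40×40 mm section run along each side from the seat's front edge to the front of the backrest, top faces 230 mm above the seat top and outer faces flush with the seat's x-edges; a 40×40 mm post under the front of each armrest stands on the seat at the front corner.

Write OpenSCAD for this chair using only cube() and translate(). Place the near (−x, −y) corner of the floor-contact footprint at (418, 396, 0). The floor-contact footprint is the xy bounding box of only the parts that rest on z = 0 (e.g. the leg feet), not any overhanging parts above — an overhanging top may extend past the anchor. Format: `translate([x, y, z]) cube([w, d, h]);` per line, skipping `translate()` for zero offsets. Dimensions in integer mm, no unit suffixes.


translate([418, 396, 407]) cube([498, 417, 35]);
translate([418, 396, 0]) cube([37, 37, 407]);
translate([879, 396, 0]) cube([37, 37, 407]);
translate([418, 776, 0]) cube([37, 37, 407]);
translate([879, 776, 0]) cube([37, 37, 407]);
translate([418, 789, 442]) cube([498, 24, 395]);
translate([418, 396, 632]) cube([40, 393, 40]);
translate([876, 396, 632]) cube([40, 393, 40]);
translate([418, 396, 442]) cube([40, 40, 190]);
translate([876, 396, 442]) cube([40, 40, 190]);


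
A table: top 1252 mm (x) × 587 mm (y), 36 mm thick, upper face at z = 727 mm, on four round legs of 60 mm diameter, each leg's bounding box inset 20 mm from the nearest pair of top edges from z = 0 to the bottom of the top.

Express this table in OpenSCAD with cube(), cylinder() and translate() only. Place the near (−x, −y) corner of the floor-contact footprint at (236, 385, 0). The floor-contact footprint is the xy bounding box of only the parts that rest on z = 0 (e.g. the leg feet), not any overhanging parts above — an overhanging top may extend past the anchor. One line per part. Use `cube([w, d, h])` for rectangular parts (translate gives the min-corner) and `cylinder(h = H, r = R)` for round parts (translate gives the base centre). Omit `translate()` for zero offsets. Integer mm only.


translate([216, 365, 691]) cube([1252, 587, 36]);
translate([266, 415, 0]) cylinder(h = 691, r = 30);
translate([1418, 415, 0]) cylinder(h = 691, r = 30);
translate([266, 902, 0]) cylinder(h = 691, r = 30);
translate([1418, 902, 0]) cylinder(h = 691, r = 30);


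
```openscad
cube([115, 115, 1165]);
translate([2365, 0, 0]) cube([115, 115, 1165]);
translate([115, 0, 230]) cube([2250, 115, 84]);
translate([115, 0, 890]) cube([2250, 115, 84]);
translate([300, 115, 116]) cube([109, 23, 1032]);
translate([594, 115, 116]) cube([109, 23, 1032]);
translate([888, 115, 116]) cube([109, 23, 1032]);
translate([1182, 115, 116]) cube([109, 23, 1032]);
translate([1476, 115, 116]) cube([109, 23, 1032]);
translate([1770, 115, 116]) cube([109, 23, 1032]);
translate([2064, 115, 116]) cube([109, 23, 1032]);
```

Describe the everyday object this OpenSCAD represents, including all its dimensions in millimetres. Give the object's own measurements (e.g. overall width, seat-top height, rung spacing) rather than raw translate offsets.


A fence section. Two 115×115 mm posts, 1165 mm tall, stand on the floor with a clear span of 2250 mm between their inner faces. Two horizontal rails of 115×84 mm section span the gap between the posts with their undersides at z = 230 mm and z = 890 mm, flush with the posts' −y face. 7 pickets, each 109 mm wide, 23 mm thick and 1032 mm tall, are fixed to the +y face of the rails with their bottoms at z = 116 mm, spaced across the span with a 185 mm gap after the −x post and between neighbouring pickets, with 192 mm left before the +x post.


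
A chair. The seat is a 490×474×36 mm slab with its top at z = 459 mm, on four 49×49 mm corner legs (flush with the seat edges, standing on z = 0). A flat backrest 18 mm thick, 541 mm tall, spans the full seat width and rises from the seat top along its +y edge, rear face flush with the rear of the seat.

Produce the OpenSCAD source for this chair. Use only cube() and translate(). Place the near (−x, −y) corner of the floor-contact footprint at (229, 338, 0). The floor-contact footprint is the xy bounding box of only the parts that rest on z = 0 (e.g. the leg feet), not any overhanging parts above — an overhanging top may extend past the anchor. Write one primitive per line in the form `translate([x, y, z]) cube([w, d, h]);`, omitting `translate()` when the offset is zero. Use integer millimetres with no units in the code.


translate([229, 338, 423]) cube([490, 474, 36]);
translate([229, 338, 0]) cube([49, 49, 423]);
translate([670, 338, 0]) cube([49, 49, 423]);
translate([229, 763, 0]) cube([49, 49, 423]);
translate([670, 763, 0]) cube([49, 49, 423]);
translate([229, 794, 459]) cube([490, 18, 541]);


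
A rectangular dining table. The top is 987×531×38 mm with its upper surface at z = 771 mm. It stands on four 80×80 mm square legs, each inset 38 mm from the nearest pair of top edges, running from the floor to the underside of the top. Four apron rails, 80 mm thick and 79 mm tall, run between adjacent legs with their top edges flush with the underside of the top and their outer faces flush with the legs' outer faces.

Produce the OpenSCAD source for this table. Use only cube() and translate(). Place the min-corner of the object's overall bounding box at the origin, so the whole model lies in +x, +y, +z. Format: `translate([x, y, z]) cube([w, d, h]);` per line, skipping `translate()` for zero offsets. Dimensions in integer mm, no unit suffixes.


translate([0, 0, 733]) cube([987, 531, 38]);
translate([38, 38, 0]) cube([80, 80, 733]);
translate([869, 38, 0]) cube([80, 80, 733]);
translate([38, 413, 0]) cube([80, 80, 733]);
translate([869, 413, 0]) cube([80, 80, 733]);
translate([118, 38, 654]) cube([751, 80, 79]);
translate([118, 413, 654]) cube([751, 80, 79]);
translate([38, 118, 654]) cube([80, 295, 79]);
translate([869, 118, 654]) cube([80, 295, 79]);


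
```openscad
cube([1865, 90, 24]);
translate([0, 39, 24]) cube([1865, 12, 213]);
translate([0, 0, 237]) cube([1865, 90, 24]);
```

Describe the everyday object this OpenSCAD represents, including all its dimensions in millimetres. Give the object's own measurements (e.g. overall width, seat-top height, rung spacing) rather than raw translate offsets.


An I-beam lying along x, 1865 mm long. Overall section height 261 mm. Two flanges 90 mm wide (y) and 24 mm thick, one on the floor and one at the top; a web 12 mm thick runs between them, centred on the flange width.


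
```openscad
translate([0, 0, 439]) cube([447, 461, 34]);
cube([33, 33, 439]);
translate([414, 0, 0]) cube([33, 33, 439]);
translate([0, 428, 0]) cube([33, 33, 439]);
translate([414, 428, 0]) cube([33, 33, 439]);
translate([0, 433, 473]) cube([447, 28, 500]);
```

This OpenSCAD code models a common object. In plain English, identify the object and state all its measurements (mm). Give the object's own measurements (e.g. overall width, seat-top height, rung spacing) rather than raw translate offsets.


A chair. The seat is a 447×461×34 mm slab with its top at z = 473 mm, on four 33×33 mm corner legs (flush with the seat edges, standing on z = 0). A flat backrest 28 mm thick, 500 mm tall, spans the full seat width and rises from the seat top along its +y edge, rear face flush with the rear of the seat.


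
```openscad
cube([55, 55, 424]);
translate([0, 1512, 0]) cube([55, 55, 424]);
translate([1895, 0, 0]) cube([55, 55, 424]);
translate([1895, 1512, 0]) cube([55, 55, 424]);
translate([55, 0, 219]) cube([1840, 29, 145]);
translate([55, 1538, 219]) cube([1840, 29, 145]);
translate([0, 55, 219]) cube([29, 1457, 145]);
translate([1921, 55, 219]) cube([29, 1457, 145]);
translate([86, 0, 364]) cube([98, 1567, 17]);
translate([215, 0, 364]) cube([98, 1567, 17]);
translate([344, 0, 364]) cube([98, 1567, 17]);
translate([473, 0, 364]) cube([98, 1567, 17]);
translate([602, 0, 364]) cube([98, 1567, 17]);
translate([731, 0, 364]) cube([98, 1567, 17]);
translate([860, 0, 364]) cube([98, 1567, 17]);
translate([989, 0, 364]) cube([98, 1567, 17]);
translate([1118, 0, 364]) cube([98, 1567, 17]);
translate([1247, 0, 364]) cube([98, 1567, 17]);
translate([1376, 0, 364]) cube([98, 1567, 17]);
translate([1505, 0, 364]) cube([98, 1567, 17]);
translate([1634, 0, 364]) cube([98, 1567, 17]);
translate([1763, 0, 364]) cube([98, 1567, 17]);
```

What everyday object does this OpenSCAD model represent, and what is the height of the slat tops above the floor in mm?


A bed frame. The slat-top height is 381 mm.

Four posts, four rails, and a row of slats — a bed frame. Slats sit on the rails at z = 219 + 145 = 364; with slat thickness 17, the top is 381 mm.


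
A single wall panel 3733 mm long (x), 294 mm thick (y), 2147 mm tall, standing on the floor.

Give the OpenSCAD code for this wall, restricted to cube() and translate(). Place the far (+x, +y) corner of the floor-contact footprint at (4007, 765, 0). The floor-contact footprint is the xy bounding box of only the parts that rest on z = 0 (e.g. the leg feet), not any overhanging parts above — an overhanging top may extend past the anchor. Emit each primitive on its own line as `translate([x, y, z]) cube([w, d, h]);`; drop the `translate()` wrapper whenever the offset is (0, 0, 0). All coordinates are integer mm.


translate([274, 471, 0]) cube([3733, 294, 2147]);


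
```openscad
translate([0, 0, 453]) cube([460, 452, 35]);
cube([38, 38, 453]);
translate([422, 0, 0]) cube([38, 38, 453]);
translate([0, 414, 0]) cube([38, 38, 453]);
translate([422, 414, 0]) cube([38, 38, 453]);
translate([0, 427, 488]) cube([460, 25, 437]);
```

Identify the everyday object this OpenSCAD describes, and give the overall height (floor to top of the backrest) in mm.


A chair. The overall height is 925 mm.

A slab on four corner posts with a tall panel at the back — a chair. The seat slab sits at z = 453 with thickness 35, and the 437 mm backrest starts at the seat top, so the overall height is 453 + 35 + 437 = 925 mm.


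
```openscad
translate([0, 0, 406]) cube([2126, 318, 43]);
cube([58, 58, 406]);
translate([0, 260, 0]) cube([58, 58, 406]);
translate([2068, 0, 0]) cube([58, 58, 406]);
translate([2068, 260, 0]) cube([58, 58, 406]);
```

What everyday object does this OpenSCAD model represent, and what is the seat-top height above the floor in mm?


A bench. The seat-top height is 449 mm.

A long slab on four corner posts — a bench. The slab sits at z = 406 with thickness 43, so the top is 406 + 43 = 449 mm.


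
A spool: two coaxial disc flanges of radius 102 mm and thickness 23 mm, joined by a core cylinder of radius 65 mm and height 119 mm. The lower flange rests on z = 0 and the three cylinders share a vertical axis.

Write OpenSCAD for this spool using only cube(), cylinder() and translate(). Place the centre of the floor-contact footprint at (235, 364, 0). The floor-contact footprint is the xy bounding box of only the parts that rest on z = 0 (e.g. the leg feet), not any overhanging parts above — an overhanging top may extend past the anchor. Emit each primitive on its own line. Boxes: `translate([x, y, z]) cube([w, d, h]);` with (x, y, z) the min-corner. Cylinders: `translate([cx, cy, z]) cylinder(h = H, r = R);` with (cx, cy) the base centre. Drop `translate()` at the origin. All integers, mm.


translate([235, 364, 0]) cylinder(h = 23, r = 102);
translate([235, 364, 23]) cylinder(h = 119, r = 65);
translate([235, 364, 142]) cylinder(h = 23, r = 102);


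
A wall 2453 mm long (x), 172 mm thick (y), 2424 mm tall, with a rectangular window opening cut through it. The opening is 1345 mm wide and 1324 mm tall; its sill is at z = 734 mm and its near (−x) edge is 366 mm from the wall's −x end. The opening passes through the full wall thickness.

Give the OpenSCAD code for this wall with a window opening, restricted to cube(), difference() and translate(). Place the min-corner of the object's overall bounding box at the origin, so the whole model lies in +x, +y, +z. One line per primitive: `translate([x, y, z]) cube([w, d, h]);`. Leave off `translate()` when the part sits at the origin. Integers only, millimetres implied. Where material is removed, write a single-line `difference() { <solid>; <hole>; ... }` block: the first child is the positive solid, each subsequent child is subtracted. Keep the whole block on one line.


difference() { cube([2453, 172, 2424]); translate([366, 0, 734]) cube([1345, 172, 1324]); }


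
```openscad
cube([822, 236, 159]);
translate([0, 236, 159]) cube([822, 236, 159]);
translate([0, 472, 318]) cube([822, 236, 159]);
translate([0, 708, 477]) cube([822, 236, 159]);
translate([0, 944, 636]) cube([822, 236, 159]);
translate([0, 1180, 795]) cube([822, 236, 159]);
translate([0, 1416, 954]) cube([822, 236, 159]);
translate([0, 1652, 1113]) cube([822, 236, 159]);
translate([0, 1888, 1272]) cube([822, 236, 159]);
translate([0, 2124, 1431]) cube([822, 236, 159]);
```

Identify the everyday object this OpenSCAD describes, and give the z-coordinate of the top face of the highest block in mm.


A staircase. The total rise is 1590 mm.

10 identical blocks, each offset up and back from the previous — a staircase. Each step is 159 mm tall and there are 10 of them, so the total rise is 10 × 159 = 1590 mm.


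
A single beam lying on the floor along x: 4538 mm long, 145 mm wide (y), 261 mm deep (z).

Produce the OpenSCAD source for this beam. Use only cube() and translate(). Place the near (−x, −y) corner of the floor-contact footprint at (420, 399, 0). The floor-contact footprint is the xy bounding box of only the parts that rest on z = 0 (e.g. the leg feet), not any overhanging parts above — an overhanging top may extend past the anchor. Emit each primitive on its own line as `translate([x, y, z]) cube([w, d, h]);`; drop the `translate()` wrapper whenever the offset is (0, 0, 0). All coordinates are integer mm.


translate([420, 399, 0]) cube([4538, 145, 261]);


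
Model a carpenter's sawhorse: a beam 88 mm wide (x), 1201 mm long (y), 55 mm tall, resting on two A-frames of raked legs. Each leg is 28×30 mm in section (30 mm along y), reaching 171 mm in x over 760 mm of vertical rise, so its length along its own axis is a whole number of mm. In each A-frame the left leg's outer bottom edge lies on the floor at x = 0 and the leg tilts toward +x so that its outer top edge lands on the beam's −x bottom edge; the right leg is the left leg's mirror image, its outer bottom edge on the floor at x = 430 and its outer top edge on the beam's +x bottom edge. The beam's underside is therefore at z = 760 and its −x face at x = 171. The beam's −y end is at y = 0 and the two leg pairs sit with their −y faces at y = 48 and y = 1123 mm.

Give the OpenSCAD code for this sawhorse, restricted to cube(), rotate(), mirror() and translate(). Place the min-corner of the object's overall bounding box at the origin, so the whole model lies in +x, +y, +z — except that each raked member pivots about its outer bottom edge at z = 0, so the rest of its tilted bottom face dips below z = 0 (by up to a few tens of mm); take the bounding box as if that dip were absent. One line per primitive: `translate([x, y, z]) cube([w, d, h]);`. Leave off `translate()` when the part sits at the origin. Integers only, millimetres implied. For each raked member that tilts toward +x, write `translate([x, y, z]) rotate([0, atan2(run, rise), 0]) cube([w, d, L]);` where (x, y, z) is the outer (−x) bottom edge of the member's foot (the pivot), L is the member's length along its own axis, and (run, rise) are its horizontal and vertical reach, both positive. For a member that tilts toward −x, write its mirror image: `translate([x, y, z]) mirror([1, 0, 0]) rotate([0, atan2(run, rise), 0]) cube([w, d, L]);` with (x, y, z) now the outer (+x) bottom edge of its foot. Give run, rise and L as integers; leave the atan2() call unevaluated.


translate([171, 0, 760]) cube([88, 1201, 55]);
translate([0, 48, 0]) rotate([0, atan2(171, 760), 0]) cube([28, 30, 779]);
translate([430, 48, 0]) mirror([1, 0, 0]) rotate([0, atan2(171, 760), 0]) cube([28, 30, 779]);
translate([0, 1123, 0]) rotate([0, atan2(171, 760), 0]) cube([28, 30, 779]);
translate([430, 1123, 0]) mirror([1, 0, 0]) rotate([0, atan2(171, 760), 0]) cube([28, 30, 779]);


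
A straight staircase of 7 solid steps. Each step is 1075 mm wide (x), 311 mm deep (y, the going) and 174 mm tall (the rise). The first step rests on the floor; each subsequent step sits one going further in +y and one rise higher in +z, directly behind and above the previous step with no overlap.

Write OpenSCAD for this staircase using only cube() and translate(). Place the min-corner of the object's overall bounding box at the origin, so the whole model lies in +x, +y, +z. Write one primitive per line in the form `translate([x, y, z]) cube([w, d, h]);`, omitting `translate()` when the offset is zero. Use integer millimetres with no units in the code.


cube([1075, 311, 174]);
translate([0, 311, 174]) cube([1075, 311, 174]);
translate([0, 622, 348]) cube([1075, 311, 174]);
translate([0, 933, 522]) cube([1075, 311, 174]);
translate([0, 1244, 696]) cube([1075, 311, 174]);
translate([0, 1555, 870]) cube([1075, 311, 174]);
translate([0, 1866, 1044]) cube([1075, 311, 174]);


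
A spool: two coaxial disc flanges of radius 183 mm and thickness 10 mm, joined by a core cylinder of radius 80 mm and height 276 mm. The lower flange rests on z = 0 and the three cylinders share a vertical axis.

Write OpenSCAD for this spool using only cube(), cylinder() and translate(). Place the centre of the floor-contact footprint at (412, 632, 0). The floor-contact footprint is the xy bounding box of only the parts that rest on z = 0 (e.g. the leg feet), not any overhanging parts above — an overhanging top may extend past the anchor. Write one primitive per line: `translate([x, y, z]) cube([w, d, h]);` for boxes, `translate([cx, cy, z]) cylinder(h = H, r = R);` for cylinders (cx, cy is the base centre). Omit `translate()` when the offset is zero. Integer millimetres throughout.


translate([412, 632, 0]) cylinder(h = 10, r = 183);
translate([412, 632, 10]) cylinder(h = 276, r = 80);
translate([412, 632, 286]) cylinder(h = 10, r = 183);


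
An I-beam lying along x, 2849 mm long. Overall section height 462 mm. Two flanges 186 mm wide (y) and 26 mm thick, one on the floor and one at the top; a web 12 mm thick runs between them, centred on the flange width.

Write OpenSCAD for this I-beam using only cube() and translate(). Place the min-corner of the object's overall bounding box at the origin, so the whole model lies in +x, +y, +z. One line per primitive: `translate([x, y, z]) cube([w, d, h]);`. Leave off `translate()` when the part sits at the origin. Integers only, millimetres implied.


cube([2849, 186, 26]);
translate([0, 87, 26]) cube([2849, 12, 410]);
translate([0, 0, 436]) cube([2849, 186, 26]);


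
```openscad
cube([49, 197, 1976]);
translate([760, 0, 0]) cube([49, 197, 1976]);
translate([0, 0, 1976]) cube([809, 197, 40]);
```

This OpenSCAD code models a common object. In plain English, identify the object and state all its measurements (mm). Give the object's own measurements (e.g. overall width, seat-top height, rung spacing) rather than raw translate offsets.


A door frame. The clear opening is 711 mm wide and 1976 mm high. Two 49 mm wide jambs, 197 mm deep, stand either side of the opening from the floor to the top of the opening. A 40 mm thick head sits across the top of both jambs, spanning the full outside width of the frame.


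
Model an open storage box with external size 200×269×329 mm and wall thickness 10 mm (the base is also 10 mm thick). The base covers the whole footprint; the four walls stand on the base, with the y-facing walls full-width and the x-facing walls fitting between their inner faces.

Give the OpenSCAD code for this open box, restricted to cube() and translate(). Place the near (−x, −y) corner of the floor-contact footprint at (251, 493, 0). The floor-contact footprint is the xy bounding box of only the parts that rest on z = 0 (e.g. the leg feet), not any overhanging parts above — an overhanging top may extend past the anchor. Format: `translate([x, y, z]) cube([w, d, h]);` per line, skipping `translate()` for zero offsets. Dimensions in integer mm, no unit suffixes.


translate([251, 493, 0]) cube([200, 269, 10]);
translate([251, 493, 10]) cube([200, 10, 319]);
translate([251, 752, 10]) cube([200, 10, 319]);
translate([251, 503, 10]) cube([10, 249, 319]);
translate([441, 503, 10]) cube([10, 249, 319]);


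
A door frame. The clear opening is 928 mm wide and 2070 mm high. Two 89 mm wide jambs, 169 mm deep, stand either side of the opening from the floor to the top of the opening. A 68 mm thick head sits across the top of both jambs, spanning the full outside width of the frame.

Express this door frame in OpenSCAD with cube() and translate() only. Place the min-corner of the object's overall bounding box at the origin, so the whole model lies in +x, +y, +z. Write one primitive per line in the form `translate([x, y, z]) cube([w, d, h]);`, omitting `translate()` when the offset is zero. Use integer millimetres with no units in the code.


cube([89, 169, 2070]);
translate([1017, 0, 0]) cube([89, 169, 2070]);
translate([0, 0, 2070]) cube([1106, 169, 68]);


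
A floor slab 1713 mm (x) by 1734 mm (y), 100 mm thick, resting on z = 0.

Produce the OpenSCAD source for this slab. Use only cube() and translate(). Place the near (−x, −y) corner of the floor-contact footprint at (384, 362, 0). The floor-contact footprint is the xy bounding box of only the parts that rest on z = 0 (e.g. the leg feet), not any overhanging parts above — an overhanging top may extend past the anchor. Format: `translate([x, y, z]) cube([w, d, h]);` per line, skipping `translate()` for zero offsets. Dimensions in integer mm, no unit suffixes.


translate([384, 362, 0]) cube([1713, 1734, 100]);


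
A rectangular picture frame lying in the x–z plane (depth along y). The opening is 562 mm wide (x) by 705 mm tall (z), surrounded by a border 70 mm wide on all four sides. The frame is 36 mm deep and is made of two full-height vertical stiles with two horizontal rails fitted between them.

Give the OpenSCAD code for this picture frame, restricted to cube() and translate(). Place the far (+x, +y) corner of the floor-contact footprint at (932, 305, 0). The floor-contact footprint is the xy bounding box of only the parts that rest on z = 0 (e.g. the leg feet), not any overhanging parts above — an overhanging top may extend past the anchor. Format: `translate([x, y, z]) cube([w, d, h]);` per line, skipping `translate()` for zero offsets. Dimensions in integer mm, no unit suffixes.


translate([230, 269, 0]) cube([70, 36, 845]);
translate([862, 269, 0]) cube([70, 36, 845]);
translate([300, 269, 0]) cube([562, 36, 70]);
translate([300, 269, 775]) cube([562, 36, 70]);


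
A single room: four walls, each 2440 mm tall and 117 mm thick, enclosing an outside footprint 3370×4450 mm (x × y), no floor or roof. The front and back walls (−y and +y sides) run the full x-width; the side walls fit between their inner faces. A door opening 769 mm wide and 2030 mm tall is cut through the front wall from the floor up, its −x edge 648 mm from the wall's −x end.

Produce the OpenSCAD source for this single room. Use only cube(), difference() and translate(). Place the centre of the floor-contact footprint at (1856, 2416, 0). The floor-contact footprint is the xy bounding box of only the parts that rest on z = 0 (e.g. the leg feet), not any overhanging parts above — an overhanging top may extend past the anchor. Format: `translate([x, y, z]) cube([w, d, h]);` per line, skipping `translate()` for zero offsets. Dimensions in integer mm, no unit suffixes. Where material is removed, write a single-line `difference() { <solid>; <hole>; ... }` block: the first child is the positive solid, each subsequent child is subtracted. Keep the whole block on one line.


difference() { translate([171, 191, 0]) cube([3370, 117, 2440]); translate([819, 191, 0]) cube([769, 117, 2030]); }
translate([171, 4524, 0]) cube([3370, 117, 2440]);
translate([171, 308, 0]) cube([117, 4216, 2440]);
translate([3424, 308, 0]) cube([117, 4216, 2440]);


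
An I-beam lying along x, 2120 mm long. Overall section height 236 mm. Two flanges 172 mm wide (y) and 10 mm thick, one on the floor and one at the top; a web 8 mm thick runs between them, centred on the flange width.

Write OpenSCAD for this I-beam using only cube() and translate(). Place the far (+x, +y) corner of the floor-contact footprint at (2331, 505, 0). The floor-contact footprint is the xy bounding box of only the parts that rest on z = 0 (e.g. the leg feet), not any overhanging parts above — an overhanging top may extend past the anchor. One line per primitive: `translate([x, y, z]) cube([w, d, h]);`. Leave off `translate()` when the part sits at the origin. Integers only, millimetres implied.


translate([211, 333, 0]) cube([2120, 172, 10]);
translate([211, 415, 10]) cube([2120, 8, 216]);
translate([211, 333, 226]) cube([2120, 172, 10]);


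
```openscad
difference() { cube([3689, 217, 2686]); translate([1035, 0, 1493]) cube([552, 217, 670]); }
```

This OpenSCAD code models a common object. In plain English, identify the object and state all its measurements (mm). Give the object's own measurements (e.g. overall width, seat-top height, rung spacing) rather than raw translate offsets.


A wall 3689 mm long (x), 217 mm thick (y), 2686 mm tall, with a rectangular window opening cut through it. The opening is 552 mm wide and 670 mm tall; its sill is at z = 1493 mm and its near (−x) edge is 1035 mm from the wall's −x end. The opening passes through the full wall thickness.


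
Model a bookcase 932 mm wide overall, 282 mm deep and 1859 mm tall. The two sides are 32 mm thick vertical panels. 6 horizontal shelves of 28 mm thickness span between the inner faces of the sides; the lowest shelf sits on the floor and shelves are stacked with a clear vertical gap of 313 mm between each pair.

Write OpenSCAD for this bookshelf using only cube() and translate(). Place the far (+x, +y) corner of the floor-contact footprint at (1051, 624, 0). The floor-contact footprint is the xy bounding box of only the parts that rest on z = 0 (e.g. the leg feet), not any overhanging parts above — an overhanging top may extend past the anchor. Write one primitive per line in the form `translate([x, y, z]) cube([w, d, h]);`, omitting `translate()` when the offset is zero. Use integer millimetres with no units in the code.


translate([119, 342, 0]) cube([32, 282, 1859]);
translate([1019, 342, 0]) cube([32, 282, 1859]);
translate([151, 342, 0]) cube([868, 282, 28]);
translate([151, 342, 341]) cube([868, 282, 28]);
translate([151, 342, 682]) cube([868, 282, 28]);
translate([151, 342, 1023]) cube([868, 282, 28]);
translate([151, 342, 1364]) cube([868, 282, 28]);
translate([151, 342, 1705]) cube([868, 282, 28]);


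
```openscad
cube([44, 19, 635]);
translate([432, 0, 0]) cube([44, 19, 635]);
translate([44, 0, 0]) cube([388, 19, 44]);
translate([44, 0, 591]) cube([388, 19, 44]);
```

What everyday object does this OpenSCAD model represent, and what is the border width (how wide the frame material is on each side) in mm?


A picture frame. The border width is 44 mm.

Four thin pieces enclosing a rectangular opening — a picture frame. The two full-height stiles are 635 mm tall; the top rail sits at z = 591 and is 44 mm tall, so the border above the opening is 635 − 591 = 44 mm, matching the stile x-width.


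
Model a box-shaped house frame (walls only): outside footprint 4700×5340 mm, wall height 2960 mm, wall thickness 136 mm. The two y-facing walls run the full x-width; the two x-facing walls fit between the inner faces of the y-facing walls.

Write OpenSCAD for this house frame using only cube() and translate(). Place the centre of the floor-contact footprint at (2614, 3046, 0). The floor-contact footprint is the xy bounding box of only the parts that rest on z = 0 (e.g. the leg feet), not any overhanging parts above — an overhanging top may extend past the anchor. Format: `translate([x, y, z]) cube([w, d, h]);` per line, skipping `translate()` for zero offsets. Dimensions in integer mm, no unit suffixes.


translate([264, 376, 0]) cube([4700, 136, 2960]);
translate([264, 5580, 0]) cube([4700, 136, 2960]);
translate([264, 512, 0]) cube([136, 5068, 2960]);
translate([4828, 512, 0]) cube([136, 5068, 2960]);


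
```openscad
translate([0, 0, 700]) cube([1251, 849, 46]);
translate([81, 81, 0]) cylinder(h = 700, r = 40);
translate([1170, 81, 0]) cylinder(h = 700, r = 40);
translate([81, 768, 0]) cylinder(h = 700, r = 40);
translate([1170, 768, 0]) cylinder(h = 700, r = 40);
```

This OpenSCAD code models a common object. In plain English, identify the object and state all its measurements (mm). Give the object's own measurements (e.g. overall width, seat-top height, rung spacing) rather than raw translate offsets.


A rectangular dining table. The top is 1251×849×46 mm with its upper surface at z = 746 mm. It stands on four round legs of 80 mm diameter, each leg's bounding box inset 41 mm from the nearest pair of top edges, running from the floor to the underside of the top.


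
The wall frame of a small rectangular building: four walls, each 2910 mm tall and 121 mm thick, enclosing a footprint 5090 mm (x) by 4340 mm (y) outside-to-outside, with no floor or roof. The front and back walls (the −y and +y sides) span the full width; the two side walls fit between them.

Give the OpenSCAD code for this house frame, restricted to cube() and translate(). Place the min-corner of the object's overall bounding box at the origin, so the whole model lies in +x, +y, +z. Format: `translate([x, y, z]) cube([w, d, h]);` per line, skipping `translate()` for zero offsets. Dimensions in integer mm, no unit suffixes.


cube([5090, 121, 2910]);
translate([0, 4219, 0]) cube([5090, 121, 2910]);
translate([0, 121, 0]) cube([121, 4098, 2910]);
translate([4969, 121, 0]) cube([121, 4098, 2910]);


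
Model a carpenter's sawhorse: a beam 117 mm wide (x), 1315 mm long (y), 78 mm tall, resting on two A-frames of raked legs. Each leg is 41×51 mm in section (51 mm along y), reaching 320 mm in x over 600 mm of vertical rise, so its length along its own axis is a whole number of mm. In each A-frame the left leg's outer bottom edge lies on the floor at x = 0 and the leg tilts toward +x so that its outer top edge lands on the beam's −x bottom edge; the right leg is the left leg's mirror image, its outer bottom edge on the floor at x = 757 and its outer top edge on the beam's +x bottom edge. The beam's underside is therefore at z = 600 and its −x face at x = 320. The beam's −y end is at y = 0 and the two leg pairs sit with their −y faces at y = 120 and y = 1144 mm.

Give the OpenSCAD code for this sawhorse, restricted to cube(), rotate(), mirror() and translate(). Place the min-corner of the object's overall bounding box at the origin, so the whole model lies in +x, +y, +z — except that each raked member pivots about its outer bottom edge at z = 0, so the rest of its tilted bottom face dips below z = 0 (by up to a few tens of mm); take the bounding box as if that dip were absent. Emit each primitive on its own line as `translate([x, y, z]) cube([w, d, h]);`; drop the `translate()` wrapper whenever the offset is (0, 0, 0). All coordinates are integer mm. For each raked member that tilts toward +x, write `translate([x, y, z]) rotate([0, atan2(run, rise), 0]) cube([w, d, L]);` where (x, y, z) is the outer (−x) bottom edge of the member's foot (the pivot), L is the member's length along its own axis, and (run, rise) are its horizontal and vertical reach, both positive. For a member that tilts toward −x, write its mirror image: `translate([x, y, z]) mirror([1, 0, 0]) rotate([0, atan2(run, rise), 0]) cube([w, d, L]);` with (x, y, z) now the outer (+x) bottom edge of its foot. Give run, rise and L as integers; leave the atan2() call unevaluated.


translate([320, 0, 600]) cube([117, 1315, 78]);
translate([0, 120, 0]) rotate([0, atan2(320, 600), 0]) cube([41, 51, 680]);
translate([757, 120, 0]) mirror([1, 0, 0]) rotate([0, atan2(320, 600), 0]) cube([41, 51, 680]);
translate([0, 1144, 0]) rotate([0, atan2(320, 600), 0]) cube([41, 51, 680]);
translate([757, 1144, 0]) mirror([1, 0, 0]) rotate([0, atan2(320, 600), 0]) cube([41, 51, 680]);


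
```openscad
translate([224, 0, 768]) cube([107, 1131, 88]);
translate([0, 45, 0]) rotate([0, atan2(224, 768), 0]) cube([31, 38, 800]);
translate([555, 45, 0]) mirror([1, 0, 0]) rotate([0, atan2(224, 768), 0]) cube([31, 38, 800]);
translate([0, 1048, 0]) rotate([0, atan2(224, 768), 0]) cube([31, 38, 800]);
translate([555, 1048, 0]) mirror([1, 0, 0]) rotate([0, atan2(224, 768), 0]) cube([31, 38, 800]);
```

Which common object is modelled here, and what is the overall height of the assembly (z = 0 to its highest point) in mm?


A sawhorse. The overall height is 856 mm.

A beam across two mirrored pairs of raked legs — a sawhorse. The beam's underside is at z = 768 (matching the legs' vertical rise in atan2(224, 768)) and the beam is 88 mm tall, so its top is at 768 + 88 = 856 mm. The raked legs top out at the beam's underside, so that is the highest point.


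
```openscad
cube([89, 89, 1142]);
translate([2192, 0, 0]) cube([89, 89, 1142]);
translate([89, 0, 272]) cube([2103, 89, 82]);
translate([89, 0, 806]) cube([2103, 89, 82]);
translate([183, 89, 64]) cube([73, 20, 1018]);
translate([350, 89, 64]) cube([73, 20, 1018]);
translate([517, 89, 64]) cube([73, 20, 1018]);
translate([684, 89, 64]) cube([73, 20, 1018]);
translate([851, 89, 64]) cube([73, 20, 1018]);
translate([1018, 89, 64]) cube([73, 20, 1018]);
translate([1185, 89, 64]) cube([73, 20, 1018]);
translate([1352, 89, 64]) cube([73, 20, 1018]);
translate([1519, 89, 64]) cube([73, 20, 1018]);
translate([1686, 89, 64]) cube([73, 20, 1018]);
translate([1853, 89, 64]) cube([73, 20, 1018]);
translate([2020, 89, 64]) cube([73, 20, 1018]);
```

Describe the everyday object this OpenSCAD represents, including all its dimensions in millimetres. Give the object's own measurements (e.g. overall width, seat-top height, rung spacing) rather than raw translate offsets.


A fence section. Two 89×89 mm posts, 1142 mm tall, stand on the floor with a clear span of 2103 mm between their inner faces. Two horizontal rails of 89×82 mm section span the gap between the posts with their undersides at z = 272 mm and z = 806 mm, flush with the posts' −y face. 12 pickets, each 73 mm wide, 20 mm thick and 1018 mm tall, are fixed to the +y face of the rails with their bottoms at z = 64 mm, spaced across the span with a 94 mm gap after the −x post and between neighbouring pickets, with 99 mm left before the +x post.


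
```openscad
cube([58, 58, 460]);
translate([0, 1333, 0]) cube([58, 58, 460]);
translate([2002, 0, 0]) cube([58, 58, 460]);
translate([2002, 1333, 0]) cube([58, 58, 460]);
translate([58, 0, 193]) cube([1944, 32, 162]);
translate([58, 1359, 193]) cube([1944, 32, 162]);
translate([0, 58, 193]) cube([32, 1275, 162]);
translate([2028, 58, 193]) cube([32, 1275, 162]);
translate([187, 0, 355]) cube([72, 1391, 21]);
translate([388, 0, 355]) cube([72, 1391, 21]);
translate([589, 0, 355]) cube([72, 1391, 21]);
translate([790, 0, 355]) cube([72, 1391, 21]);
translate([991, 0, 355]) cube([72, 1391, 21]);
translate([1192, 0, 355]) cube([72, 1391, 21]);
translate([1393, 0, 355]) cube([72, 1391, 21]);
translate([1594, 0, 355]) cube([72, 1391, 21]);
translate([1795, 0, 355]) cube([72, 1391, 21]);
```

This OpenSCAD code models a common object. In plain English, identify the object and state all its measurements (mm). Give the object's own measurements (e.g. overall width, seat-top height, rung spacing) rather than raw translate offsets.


A bed frame 2060 mm long (x) by 1391 mm wide (y). Four 58×58 mm corner posts, 460 mm tall, at the corners of the footprint. Four rails of 32 mm thickness and 162 mm height run between adjacent posts with their undersides at z = 193 mm, their outer faces flush with the outside of the frame (the two x-running rails run between the posts' inner faces; the two y-running rails run between the posts' inner faces). 9 slats, each 72 mm wide (x) and 21 mm thick, lie across the top of the two x-running rails, running the full 1391 mm width of the frame in y; along x they sit between the end posts with a 129 mm gap after the −x posts and between neighbouring slats, leaving 135 mm before the +x posts.


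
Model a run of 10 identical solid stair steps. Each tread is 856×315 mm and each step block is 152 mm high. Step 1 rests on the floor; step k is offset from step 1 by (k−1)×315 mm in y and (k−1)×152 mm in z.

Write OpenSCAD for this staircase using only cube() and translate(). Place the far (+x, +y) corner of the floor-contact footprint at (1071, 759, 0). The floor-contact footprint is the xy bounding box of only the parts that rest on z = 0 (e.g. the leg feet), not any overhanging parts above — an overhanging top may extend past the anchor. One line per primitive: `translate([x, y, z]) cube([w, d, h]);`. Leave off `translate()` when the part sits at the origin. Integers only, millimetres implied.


translate([215, 444, 0]) cube([856, 315, 152]);
translate([215, 759, 152]) cube([856, 315, 152]);
translate([215, 1074, 304]) cube([856, 315, 152]);
translate([215, 1389, 456]) cube([856, 315, 152]);
translate([215, 1704, 608]) cube([856, 315, 152]);
translate([215, 2019, 760]) cube([856, 315, 152]);
translate([215, 2334, 912]) cube([856, 315, 152]);
translate([215, 2649, 1064]) cube([856, 315, 152]);
translate([215, 2964, 1216]) cube([856, 315, 152]);
translate([215, 3279, 1368]) cube([856, 315, 152]);


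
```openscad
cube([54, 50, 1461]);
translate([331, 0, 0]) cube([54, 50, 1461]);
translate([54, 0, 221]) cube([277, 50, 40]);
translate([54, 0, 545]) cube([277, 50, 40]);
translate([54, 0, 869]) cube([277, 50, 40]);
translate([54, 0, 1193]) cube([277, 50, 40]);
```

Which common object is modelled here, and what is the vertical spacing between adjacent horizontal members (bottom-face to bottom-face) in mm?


A ladder. The rung spacing is 324 mm.

Two tall 54×50 posts with 4 short bars between them — a ladder. Adjacent rungs sit at z = 221 and z = 545, so the spacing is 545 − 221 = 324 mm.


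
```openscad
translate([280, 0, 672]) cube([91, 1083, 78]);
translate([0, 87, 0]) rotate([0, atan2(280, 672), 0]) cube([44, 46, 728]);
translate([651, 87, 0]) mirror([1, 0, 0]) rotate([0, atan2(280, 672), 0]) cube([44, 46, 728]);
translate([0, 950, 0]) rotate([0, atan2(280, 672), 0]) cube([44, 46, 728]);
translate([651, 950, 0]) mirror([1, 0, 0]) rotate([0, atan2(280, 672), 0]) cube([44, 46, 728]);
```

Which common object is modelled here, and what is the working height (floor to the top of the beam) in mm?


A sawhorse. The overall height is 750 mm.

A beam across two mirrored pairs of raked legs — a sawhorse. The beam's underside is at z = 672 (matching the legs' vertical rise in atan2(280, 672)) and the beam is 78 mm tall, so its top is at 672 + 78 = 750 mm. The raked legs top out at the beam's underside, so that is the highest point.
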